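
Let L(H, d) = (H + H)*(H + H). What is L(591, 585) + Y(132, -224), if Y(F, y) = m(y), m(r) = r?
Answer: 1396900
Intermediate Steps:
L(H, d) = 4*H**2 (L(H, d) = (2*H)*(2*H) = 4*H**2)
Y(F, y) = y
L(591, 585) + Y(132, -224) = 4*591**2 - 224 = 4*349281 - 224 = 1397124 - 224 = 1396900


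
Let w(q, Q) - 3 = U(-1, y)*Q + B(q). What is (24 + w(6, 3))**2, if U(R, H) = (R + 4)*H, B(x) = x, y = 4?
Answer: 4761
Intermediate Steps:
U(R, H) = H*(4 + R) (U(R, H) = (4 + R)*H = H*(4 + R))
w(q, Q) = 3 + q + 12*Q (w(q, Q) = 3 + ((4*(4 - 1))*Q + q) = 3 + ((4*3)*Q + q) = 3 + (12*Q + q) = 3 + (q + 12*Q) = 3 + q + 12*Q)
(24 + w(6, 3))**2 = (24 + (3 + 6 + 12*3))**2 = (24 + (3 + 6 + 36))**2 = (24 + 45)**2 = 69**2 = 4761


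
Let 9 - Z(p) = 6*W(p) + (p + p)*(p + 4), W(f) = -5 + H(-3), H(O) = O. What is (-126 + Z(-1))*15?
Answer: -945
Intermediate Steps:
W(f) = -8 (W(f) = -5 - 3 = -8)
Z(p) = 57 - 2*p*(4 + p) (Z(p) = 9 - (6*(-8) + (p + p)*(p + 4)) = 9 - (-48 + (2*p)*(4 + p)) = 9 - (-48 + 2*p*(4 + p)) = 9 + (48 - 2*p*(4 + p)) = 57 - 2*p*(4 + p))
(-126 + Z(-1))*15 = (-126 + (57 - 8*(-1) - 2*(-1)²))*15 = (-126 + (57 + 8 - 2*1))*15 = (-126 + (57 + 8 - 2))*15 = (-126 + 63)*15 = -63*15 = -945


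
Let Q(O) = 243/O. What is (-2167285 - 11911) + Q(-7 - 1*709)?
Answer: -1560304579/716 ≈ -2.1792e+6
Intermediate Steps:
(-2167285 - 11911) + Q(-7 - 1*709) = (-2167285 - 11911) + 243/(-7 - 1*709) = -2179196 + 243/(-7 - 709) = -2179196 + 243/(-716) = -2179196 + 243*(-1/716) = -2179196 - 243/716 = -1560304579/716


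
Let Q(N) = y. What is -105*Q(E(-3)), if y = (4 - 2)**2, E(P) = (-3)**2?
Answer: -420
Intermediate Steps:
E(P) = 9
y = 4 (y = 2**2 = 4)
Q(N) = 4
-105*Q(E(-3)) = -105*4 = -420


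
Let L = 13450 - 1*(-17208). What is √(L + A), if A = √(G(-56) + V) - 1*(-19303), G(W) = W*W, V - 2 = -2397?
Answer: √(49961 + √741) ≈ 223.58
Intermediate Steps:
V = -2395 (V = 2 - 2397 = -2395)
G(W) = W²
L = 30658 (L = 13450 + 17208 = 30658)
A = 19303 + √741 (A = √((-56)² - 2395) - 1*(-19303) = √(3136 - 2395) + 19303 = √741 + 19303 = 19303 + √741 ≈ 19330.)
√(L + A) = √(30658 + (19303 + √741)) = √(49961 + √741)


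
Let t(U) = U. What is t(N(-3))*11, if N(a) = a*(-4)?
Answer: 132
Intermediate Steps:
N(a) = -4*a
t(N(-3))*11 = -4*(-3)*11 = 12*11 = 132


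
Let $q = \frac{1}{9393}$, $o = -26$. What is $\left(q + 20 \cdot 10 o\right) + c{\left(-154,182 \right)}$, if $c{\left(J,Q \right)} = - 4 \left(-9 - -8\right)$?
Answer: $- \frac{48806027}{9393} \approx -5196.0$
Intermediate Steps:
$c{\left(J,Q \right)} = 4$ ($c{\left(J,Q \right)} = - 4 \left(-9 + 8\right) = \left(-4\right) \left(-1\right) = 4$)
$q = \frac{1}{9393} \approx 0.00010646$
$\left(q + 20 \cdot 10 o\right) + c{\left(-154,182 \right)} = \left(\frac{1}{9393} + 20 \cdot 10 \left(-26\right)\right) + 4 = \left(\frac{1}{9393} + 200 \left(-26\right)\right) + 4 = \left(\frac{1}{9393} - 5200\right) + 4 = - \frac{48843599}{9393} + 4 = - \frac{48806027}{9393}$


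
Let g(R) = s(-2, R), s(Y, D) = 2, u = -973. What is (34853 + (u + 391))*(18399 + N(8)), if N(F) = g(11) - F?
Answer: 630346503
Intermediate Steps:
g(R) = 2
N(F) = 2 - F
(34853 + (u + 391))*(18399 + N(8)) = (34853 + (-973 + 391))*(18399 + (2 - 1*8)) = (34853 - 582)*(18399 + (2 - 8)) = 34271*(18399 - 6) = 34271*18393 = 630346503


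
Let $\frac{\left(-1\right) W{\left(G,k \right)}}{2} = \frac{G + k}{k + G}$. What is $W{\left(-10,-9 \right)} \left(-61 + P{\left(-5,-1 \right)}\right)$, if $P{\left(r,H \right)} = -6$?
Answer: $134$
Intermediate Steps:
$W{\left(G,k \right)} = -2$ ($W{\left(G,k \right)} = - 2 \frac{G + k}{k + G} = - 2 \frac{G + k}{G + k} = \left(-2\right) 1 = -2$)
$W{\left(-10,-9 \right)} \left(-61 + P{\left(-5,-1 \right)}\right) = - 2 \left(-61 - 6\right) = \left(-2\right) \left(-67\right) = 134$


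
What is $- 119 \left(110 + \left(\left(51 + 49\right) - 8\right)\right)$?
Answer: $-24038$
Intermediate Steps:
$- 119 \left(110 + \left(\left(51 + 49\right) - 8\right)\right) = - 119 \left(110 + \left(100 - 8\right)\right) = - 119 \left(110 + 92\right) = \left(-119\right) 202 = -24038$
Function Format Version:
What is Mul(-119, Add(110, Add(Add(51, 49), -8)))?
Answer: -24038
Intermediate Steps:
Mul(-119, Add(110, Add(Add(51, 49), -8))) = Mul(-119, Add(110, Add(100, -8))) = Mul(-119, Add(110, 92)) = Mul(-119, 202) = -24038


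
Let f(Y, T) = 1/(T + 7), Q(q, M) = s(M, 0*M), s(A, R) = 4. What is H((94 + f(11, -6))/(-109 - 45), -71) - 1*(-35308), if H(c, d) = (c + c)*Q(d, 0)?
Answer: 2718336/77 ≈ 35303.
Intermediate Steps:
Q(q, M) = 4
f(Y, T) = 1/(7 + T)
H(c, d) = 8*c (H(c, d) = (c + c)*4 = (2*c)*4 = 8*c)
H((94 + f(11, -6))/(-109 - 45), -71) - 1*(-35308) = 8*((94 + 1/(7 - 6))/(-109 - 45)) - 1*(-35308) = 8*((94 + 1/1)/(-154)) + 35308 = 8*((94 + 1)*(-1/154)) + 35308 = 8*(95*(-1/154)) + 35308 = 8*(-95/154) + 35308 = -380/77 + 35308 = 2718336/77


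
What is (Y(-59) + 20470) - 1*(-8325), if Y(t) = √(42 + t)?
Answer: 28795 + I*√17 ≈ 28795.0 + 4.1231*I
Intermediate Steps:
(Y(-59) + 20470) - 1*(-8325) = (√(42 - 59) + 20470) - 1*(-8325) = (√(-17) + 20470) + 8325 = (I*√17 + 20470) + 8325 = (20470 + I*√17) + 8325 = 28795 + I*√17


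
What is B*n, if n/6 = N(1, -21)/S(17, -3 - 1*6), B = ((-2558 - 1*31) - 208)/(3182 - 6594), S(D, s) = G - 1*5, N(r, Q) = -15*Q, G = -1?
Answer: -881055/3412 ≈ -258.22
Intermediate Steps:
S(D, s) = -6 (S(D, s) = -1 - 1*5 = -1 - 5 = -6)
B = 2797/3412 (B = ((-2558 - 31) - 208)/(-3412) = (-2589 - 208)*(-1/3412) = -2797*(-1/3412) = 2797/3412 ≈ 0.81975)
n = -315 (n = 6*(-15*(-21)/(-6)) = 6*(315*(-⅙)) = 6*(-105/2) = -315)
B*n = (2797/3412)*(-315) = -881055/3412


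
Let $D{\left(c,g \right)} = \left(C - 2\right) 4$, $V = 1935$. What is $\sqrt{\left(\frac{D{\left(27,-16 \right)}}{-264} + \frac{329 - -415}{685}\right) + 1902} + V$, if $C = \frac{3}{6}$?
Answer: $1935 + \frac{\sqrt{432205347035}}{15070} \approx 1978.6$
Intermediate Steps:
$C = \frac{1}{2}$ ($C = 3 \cdot \frac{1}{6} = \frac{1}{2} \approx 0.5$)
$D{\left(c,g \right)} = -6$ ($D{\left(c,g \right)} = \left(\frac{1}{2} - 2\right) 4 = \left(- \frac{3}{2}\right) 4 = -6$)
$\sqrt{\left(\frac{D{\left(27,-16 \right)}}{-264} + \frac{329 - -415}{685}\right) + 1902} + V = \sqrt{\left(- \frac{6}{-264} + \frac{329 - -415}{685}\right) + 1902} + 1935 = \sqrt{\left(\left(-6\right) \left(- \frac{1}{264}\right) + \left(329 + 415\right) \frac{1}{685}\right) + 1902} + 1935 = \sqrt{\left(\frac{1}{44} + 744 \cdot \frac{1}{685}\right) + 1902} + 1935 = \sqrt{\left(\frac{1}{44} + \frac{744}{685}\right) + 1902} + 1935 = \sqrt{\frac{33421}{30140} + 1902} + 1935 = \sqrt{\frac{57359701}{30140}} + 1935 = \frac{\sqrt{432205347035}}{15070} + 1935 = 1935 + \frac{\sqrt{432205347035}}{15070}$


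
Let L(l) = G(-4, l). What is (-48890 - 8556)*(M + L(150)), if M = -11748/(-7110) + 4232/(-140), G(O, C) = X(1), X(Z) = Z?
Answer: 2628097054/1659 ≈ 1.5841e+6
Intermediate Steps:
G(O, C) = 1
L(l) = 1
M = -47408/1659 (M = -11748*(-1/7110) + 4232*(-1/140) = 1958/1185 - 1058/35 = -47408/1659 ≈ -28.576)
(-48890 - 8556)*(M + L(150)) = (-48890 - 8556)*(-47408/1659 + 1) = -57446*(-45749/1659) = 2628097054/1659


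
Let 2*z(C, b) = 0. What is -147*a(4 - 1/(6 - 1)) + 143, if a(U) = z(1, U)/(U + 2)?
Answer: 143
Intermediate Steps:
z(C, b) = 0 (z(C, b) = (1/2)*0 = 0)
a(U) = 0 (a(U) = 0/(U + 2) = 0/(2 + U) = 0)
-147*a(4 - 1/(6 - 1)) + 143 = -147*0 + 143 = 0 + 143 = 143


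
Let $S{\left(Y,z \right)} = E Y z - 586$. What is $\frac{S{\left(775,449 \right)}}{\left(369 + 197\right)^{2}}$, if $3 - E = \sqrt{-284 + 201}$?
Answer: $\frac{1043339}{320356} - \frac{347975 i \sqrt{83}}{320356} \approx 3.2568 - 9.8959 i$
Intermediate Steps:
$E = 3 - i \sqrt{83}$ ($E = 3 - \sqrt{-284 + 201} = 3 - \sqrt{-83} = 3 - i \sqrt{83} \approx 3.0 - 9.1104 i$)
$S{\left(Y,z \right)} = -586 + Y z \left(3 - i \sqrt{83}\right)$ ($S{\left(Y,z \right)} = \left(3 - i \sqrt{83}\right) Y z - 586 = Y \left(3 - i \sqrt{83}\right) z - 586 = Y z \left(3 - i \sqrt{83}\right) - 586 = -586 + Y z \left(3 - i \sqrt{83}\right)$)
$\frac{S{\left(775,449 \right)}}{\left(369 + 197\right)^{2}} = \frac{-586 + 775 \cdot 449 \left(3 - i \sqrt{83}\right)}{\left(369 + 197\right)^{2}} = \frac{-586 + \left(1043925 - 347975 i \sqrt{83}\right)}{566^{2}} = \frac{1043339 - 347975 i \sqrt{83}}{320356} = \left(1043339 - 347975 i \sqrt{83}\right) \frac{1}{320356} = \frac{1043339}{320356} - \frac{347975 i \sqrt{83}}{320356}$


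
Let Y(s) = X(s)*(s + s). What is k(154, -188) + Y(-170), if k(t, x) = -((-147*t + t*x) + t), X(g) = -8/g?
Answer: 51420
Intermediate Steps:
Y(s) = -16 (Y(s) = (-8/s)*(s + s) = (-8/s)*(2*s) = -16)
k(t, x) = 146*t - t*x (k(t, x) = -(-146*t + t*x) = 146*t - t*x)
k(154, -188) + Y(-170) = 154*(146 - 1*(-188)) - 16 = 154*(146 + 188) - 16 = 154*334 - 16 = 51436 - 16 = 51420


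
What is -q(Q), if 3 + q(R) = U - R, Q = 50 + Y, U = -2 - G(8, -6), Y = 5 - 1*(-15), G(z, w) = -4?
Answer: 71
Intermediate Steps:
Y = 20 (Y = 5 + 15 = 20)
U = 2 (U = -2 - 1*(-4) = -2 + 4 = 2)
Q = 70 (Q = 50 + 20 = 70)
q(R) = -1 - R (q(R) = -3 + (2 - R) = -1 - R)
-q(Q) = -(-1 - 1*70) = -(-1 - 70) = -1*(-71) = 71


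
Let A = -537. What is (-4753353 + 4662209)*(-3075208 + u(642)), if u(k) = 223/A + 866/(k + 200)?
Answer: 63366376741492432/226077 ≈ 2.8029e+11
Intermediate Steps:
u(k) = -223/537 + 866/(200 + k) (u(k) = 223/(-537) + 866/(k + 200) = 223*(-1/537) + 866/(200 + k) = -223/537 + 866/(200 + k))
(-4753353 + 4662209)*(-3075208 + u(642)) = (-4753353 + 4662209)*(-3075208 + (420442 - 223*642)/(537*(200 + 642))) = -91144*(-3075208 + (1/537)*(420442 - 143166)/842) = -91144*(-3075208 + (1/537)*(1/842)*277276) = -91144*(-3075208 + 138638/226077) = -91144*(-695233660378/226077) = 63366376741492432/226077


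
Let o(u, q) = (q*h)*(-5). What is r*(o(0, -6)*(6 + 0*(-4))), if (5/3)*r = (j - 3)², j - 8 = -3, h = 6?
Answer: 2592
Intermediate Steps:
j = 5 (j = 8 - 3 = 5)
o(u, q) = -30*q (o(u, q) = (q*6)*(-5) = (6*q)*(-5) = -30*q)
r = 12/5 (r = 3*(5 - 3)²/5 = (⅗)*2² = (⅗)*4 = 12/5 ≈ 2.4000)
r*(o(0, -6)*(6 + 0*(-4))) = 12*((-30*(-6))*(6 + 0*(-4)))/5 = 12*(180*(6 + 0))/5 = 12*(180*6)/5 = (12/5)*1080 = 2592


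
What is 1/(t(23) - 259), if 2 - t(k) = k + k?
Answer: -1/303 ≈ -0.0033003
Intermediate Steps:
t(k) = 2 - 2*k (t(k) = 2 - (k + k) = 2 - 2*k)
1/(t(23) - 259) = 1/((2 - 2*23) - 259) = 1/((2 - 46) - 259) = 1/(-44 - 259) = 1/(-303) = -1/303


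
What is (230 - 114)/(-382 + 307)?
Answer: -116/75 ≈ -1.5467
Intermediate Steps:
(230 - 114)/(-382 + 307) = 116/(-75) = 116*(-1/75) = -116/75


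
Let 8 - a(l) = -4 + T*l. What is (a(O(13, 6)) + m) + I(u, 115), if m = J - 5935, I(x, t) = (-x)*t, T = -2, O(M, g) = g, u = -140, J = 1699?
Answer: 11888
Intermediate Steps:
I(x, t) = -t*x
m = -4236 (m = 1699 - 5935 = -4236)
a(l) = 12 + 2*l (a(l) = 8 - (-4 - 2*l) = 8 + (4 + 2*l) = 12 + 2*l)
(a(O(13, 6)) + m) + I(u, 115) = ((12 + 2*6) - 4236) - 1*115*(-140) = ((12 + 12) - 4236) + 16100 = (24 - 4236) + 16100 = -4212 + 16100 = 11888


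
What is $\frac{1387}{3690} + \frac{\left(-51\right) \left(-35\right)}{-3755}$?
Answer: $- \frac{275693}{2771190} \approx -0.099485$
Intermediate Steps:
$\frac{1387}{3690} + \frac{\left(-51\right) \left(-35\right)}{-3755} = 1387 \cdot \frac{1}{3690} + 1785 \left(- \frac{1}{3755}\right) = \frac{1387}{3690} - \frac{357}{751} = - \frac{275693}{2771190}$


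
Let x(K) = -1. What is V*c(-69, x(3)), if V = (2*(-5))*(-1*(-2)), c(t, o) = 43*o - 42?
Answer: 1700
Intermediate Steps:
c(t, o) = -42 + 43*o
V = -20 (V = -10*2 = -20)
V*c(-69, x(3)) = -20*(-42 + 43*(-1)) = -20*(-42 - 43) = -20*(-85) = 1700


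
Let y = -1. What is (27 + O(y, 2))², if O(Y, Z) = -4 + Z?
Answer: 625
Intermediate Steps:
(27 + O(y, 2))² = (27 + (-4 + 2))² = (27 - 2)² = 25² = 625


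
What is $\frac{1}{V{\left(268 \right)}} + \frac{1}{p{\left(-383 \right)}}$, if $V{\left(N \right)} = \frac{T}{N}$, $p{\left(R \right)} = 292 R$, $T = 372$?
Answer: $\frac{7492919}{10400748} \approx 0.72042$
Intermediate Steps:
$V{\left(N \right)} = \frac{372}{N}$
$\frac{1}{V{\left(268 \right)}} + \frac{1}{p{\left(-383 \right)}} = \frac{1}{372 \cdot \frac{1}{268}} + \frac{1}{292 \left(-383\right)} = \frac{1}{372 \cdot \frac{1}{268}} + \frac{1}{-111836} = \frac{1}{\frac{93}{67}} - \frac{1}{111836} = \frac{67}{93} - \frac{1}{111836} = \frac{7492919}{10400748}$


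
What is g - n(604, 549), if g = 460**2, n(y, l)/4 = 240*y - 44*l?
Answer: -271616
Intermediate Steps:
n(y, l) = -176*l + 960*y (n(y, l) = 4*(240*y - 44*l) = 4*(-44*l + 240*y) = -176*l + 960*y)
g = 211600
g - n(604, 549) = 211600 - (-176*549 + 960*604) = 211600 - (-96624 + 579840) = 211600 - 1*483216 = 211600 - 483216 = -271616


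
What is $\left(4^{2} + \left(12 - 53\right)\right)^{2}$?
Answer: $625$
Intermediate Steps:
$\left(4^{2} + \left(12 - 53\right)\right)^{2} = \left(16 - 41\right)^{2} = \left(-25\right)^{2} = 625$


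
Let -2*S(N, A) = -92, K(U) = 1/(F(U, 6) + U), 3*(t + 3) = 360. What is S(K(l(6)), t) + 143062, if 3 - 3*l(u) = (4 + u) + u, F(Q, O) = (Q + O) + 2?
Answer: 143108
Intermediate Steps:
t = 117 (t = -3 + (⅓)*360 = -3 + 120 = 117)
F(Q, O) = 2 + O + Q (F(Q, O) = (O + Q) + 2 = 2 + O + Q)
l(u) = -⅓ - 2*u/3 (l(u) = 1 - ((4 + u) + u)/3 = 1 - (4 + 2*u)/3 = 1 + (-4/3 - 2*u/3) = -⅓ - 2*u/3)
K(U) = 1/(8 + 2*U) (K(U) = 1/((2 + 6 + U) + U) = 1/((8 + U) + U) = 1/(8 + 2*U))
S(N, A) = 46 (S(N, A) = -½*(-92) = 46)
S(K(l(6)), t) + 143062 = 46 + 143062 = 143108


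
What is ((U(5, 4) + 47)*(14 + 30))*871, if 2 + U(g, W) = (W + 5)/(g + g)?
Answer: 8795358/5 ≈ 1.7591e+6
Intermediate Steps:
U(g, W) = -2 + (5 + W)/(2*g) (U(g, W) = -2 + (W + 5)/(g + g) = -2 + (5 + W)/((2*g)) = -2 + (5 + W)*(1/(2*g)) = -2 + (5 + W)/(2*g))
((U(5, 4) + 47)*(14 + 30))*871 = (((½)*(5 + 4 - 4*5)/5 + 47)*(14 + 30))*871 = (((½)*(⅕)*(5 + 4 - 20) + 47)*44)*871 = (((½)*(⅕)*(-11) + 47)*44)*871 = ((-11/10 + 47)*44)*871 = ((459/10)*44)*871 = (10098/5)*871 = 8795358/5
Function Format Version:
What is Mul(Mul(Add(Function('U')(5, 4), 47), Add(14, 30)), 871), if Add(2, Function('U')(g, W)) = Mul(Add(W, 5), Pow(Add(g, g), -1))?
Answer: Rational(8795358, 5) ≈ 1.7591e+6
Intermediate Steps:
Function('U')(g, W) = Add(-2, Mul(Rational(1, 2), Pow(g, -1), Add(5, W))) (Function('U')(g, W) = Add(-2, Mul(Add(W, 5), Pow(Add(g, g), -1))) = Add(-2, Mul(Add(5, W), Pow(Mul(2, g), -1))) = Add(-2, Mul(Add(5, W), Mul(Rational(1, 2), Pow(g, -1)))) = Add(-2, Mul(Rational(1, 2), Pow(g, -1), Add(5, W))))
Mul(Mul(Add(Function('U')(5, 4), 47), Add(14, 30)), 871) = Mul(Mul(Add(Mul(Rational(1, 2), Pow(5, -1), Add(5, 4, Mul(-4, 5))), 47), Add(14, 30)), 871) = Mul(Mul(Add(Mul(Rational(1, 2), Rational(1, 5), Add(5, 4, -20)), 47), 44), 871) = Mul(Mul(Add(Mul(Rational(1, 2), Rational(1, 5), -11), 47), 44), 871) = Mul(Mul(Add(Rational(-11, 10), 47), 44), 871) = Mul(Mul(Rational(459, 10), 44), 871) = Mul(Rational(10098, 5), 871) = Rational(8795358, 5)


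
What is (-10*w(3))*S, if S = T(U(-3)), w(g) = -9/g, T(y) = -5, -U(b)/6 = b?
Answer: -150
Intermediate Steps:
U(b) = -6*b
S = -5
(-10*w(3))*S = -(-90)/3*(-5) = -10*(-3)*(-5) = 30*(-5) = -150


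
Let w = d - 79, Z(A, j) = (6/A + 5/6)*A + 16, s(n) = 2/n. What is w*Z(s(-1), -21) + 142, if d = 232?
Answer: 3253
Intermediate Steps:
Z(A, j) = 16 + A*(⅚ + 6/A) (Z(A, j) = (6/A + 5*(⅙))*A + 16 = (6/A + ⅚)*A + 16 = (⅚ + 6/A)*A + 16 = A*(⅚ + 6/A) + 16 = 16 + A*(⅚ + 6/A))
w = 153 (w = 232 - 79 = 153)
w*Z(s(-1), -21) + 142 = 153*(22 + 5*(2/(-1))/6) + 142 = 153*(22 + 5*(2*(-1))/6) + 142 = 153*(22 + (⅚)*(-2)) + 142 = 153*(22 - 5/3) + 142 = 153*(61/3) + 142 = 3111 + 142 = 3253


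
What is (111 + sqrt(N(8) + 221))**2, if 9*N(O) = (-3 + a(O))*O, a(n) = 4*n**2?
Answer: (333 + sqrt(4013))**2/9 ≈ 17455.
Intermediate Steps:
N(O) = O*(-3 + 4*O**2)/9 (N(O) = ((-3 + 4*O**2)*O)/9 = (O*(-3 + 4*O**2))/9 = O*(-3 + 4*O**2)/9)
(111 + sqrt(N(8) + 221))**2 = (111 + sqrt((1/9)*8*(-3 + 4*8**2) + 221))**2 = (111 + sqrt((1/9)*8*(-3 + 4*64) + 221))**2 = (111 + sqrt((1/9)*8*(-3 + 256) + 221))**2 = (111 + sqrt((1/9)*8*253 + 221))**2 = (111 + sqrt(2024/9 + 221))**2 = (111 + sqrt(4013/9))**2 = (111 + sqrt(4013)/3)**2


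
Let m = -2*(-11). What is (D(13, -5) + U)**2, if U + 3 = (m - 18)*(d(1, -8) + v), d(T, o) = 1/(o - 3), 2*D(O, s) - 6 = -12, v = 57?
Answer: 5943844/121 ≈ 49123.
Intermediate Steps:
m = 22
D(O, s) = -3 (D(O, s) = 3 + (1/2)*(-12) = 3 - 6 = -3)
d(T, o) = 1/(-3 + o)
U = 2471/11 (U = -3 + (22 - 18)*(1/(-3 - 8) + 57) = -3 + 4*(1/(-11) + 57) = -3 + 4*(-1/11 + 57) = -3 + 4*(626/11) = -3 + 2504/11 = 2471/11 ≈ 224.64)
(D(13, -5) + U)**2 = (-3 + 2471/11)**2 = (2438/11)**2 = 5943844/121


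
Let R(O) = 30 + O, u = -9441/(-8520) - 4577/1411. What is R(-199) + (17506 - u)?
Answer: 69482078143/4007240 ≈ 17339.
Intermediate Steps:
u = -8558263/4007240 (u = -9441*(-1/8520) - 4577*1/1411 = 3147/2840 - 4577/1411 = -8558263/4007240 ≈ -2.1357)
R(-199) + (17506 - u) = (30 - 199) + (17506 - 1*(-8558263/4007240)) = -169 + (17506 + 8558263/4007240) = -169 + 70159301703/4007240 = 69482078143/4007240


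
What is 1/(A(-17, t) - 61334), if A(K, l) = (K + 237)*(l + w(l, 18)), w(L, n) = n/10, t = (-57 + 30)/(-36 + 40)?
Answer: -1/62423 ≈ -1.6020e-5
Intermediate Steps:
t = -27/4 ≈ -6.7500
w(L, n) = n/10 (w(L, n) = n*(⅒) = n/10)
A(K, l) = (237 + K)*(9/5 + l) (A(K, l) = (K + 237)*(l + (⅒)*18) = (237 + K)*(l + 9/5) = (237 + K)*(9/5 + l))
1/(A(-17, t) - 61334) = 1/((2133/5 + 237*(-27/4) + (9/5)*(-17) - 17*(-27/4)) - 61334) = 1/((2133/5 - 6399/4 - 153/5 + 459/4) - 61334) = 1/(-1089 - 61334) = 1/(-62423) = -1/62423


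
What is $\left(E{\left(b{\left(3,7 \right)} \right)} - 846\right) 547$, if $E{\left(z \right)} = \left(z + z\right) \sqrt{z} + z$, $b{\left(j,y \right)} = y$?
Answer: $-458933 + 7658 \sqrt{7} \approx -4.3867 \cdot 10^{5}$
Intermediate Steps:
$E{\left(z \right)} = z + 2 z^{\frac{3}{2}}$ ($E{\left(z \right)} = 2 z \sqrt{z} + z = 2 z^{\frac{3}{2}} + z = z + 2 z^{\frac{3}{2}}$)
$\left(E{\left(b{\left(3,7 \right)} \right)} - 846\right) 547 = \left(\left(7 + 2 \cdot 7^{\frac{3}{2}}\right) - 846\right) 547 = \left(\left(7 + 2 \cdot 7 \sqrt{7}\right) - 846\right) 547 = \left(\left(7 + 14 \sqrt{7}\right) - 846\right) 547 = \left(-839 + 14 \sqrt{7}\right) 547 = -458933 + 7658 \sqrt{7}$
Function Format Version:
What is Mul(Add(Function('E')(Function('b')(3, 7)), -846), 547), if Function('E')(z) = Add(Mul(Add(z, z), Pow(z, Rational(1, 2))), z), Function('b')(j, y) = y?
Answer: Add(-458933, Mul(7658, Pow(7, Rational(1, 2)))) ≈ -4.3867e+5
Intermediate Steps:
Function('E')(z) = Add(z, Mul(2, Pow(z, Rational(3, 2)))) (Function('E')(z) = Add(Mul(Mul(2, z), Pow(z, Rational(1, 2))), z) = Add(Mul(2, Pow(z, Rational(3, 2))), z) = Add(z, Mul(2, Pow(z, Rational(3, 2)))))
Mul(Add(Function('E')(Function('b')(3, 7)), -846), 547) = Mul(Add(Add(7, Mul(2, Pow(7, Rational(3, 2)))), -846), 547) = Mul(Add(Add(7, Mul(2, Mul(7, Pow(7, Rational(1, 2))))), -846), 547) = Mul(Add(Add(7, Mul(14, Pow(7, Rational(1, 2)))), -846), 547) = Mul(Add(-839, Mul(14, Pow(7, Rational(1, 2)))), 547) = Add(-458933, Mul(7658, Pow(7, Rational(1, 2))))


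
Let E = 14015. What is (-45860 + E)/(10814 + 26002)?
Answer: -10615/12272 ≈ -0.86498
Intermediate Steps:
(-45860 + E)/(10814 + 26002) = (-45860 + 14015)/(10814 + 26002) = -31845/36816 = -31845*1/36816 = -10615/12272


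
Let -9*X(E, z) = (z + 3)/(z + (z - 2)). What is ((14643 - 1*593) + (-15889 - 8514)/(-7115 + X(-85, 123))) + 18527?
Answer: 28281018515/868037 ≈ 32580.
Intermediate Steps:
X(E, z) = -(3 + z)/(9*(-2 + 2*z)) (X(E, z) = -(z + 3)/(9*(z + (z - 2))) = -(3 + z)/(9*(z + (-2 + z))) = -(3 + z)/(9*(-2 + 2*z)))
((14643 - 1*593) + (-15889 - 8514)/(-7115 + X(-85, 123))) + 18527 = ((14643 - 1*593) + (-15889 - 8514)/(-7115 + (-3 - 1*123)/(18*(-1 + 123)))) + 18527 = ((14643 - 593) - 24403/(-7115 + (1/18)*(-3 - 123)/122)) + 18527 = (14050 - 24403/(-7115 + (1/18)*(1/122)*(-126))) + 18527 = (14050 - 24403/(-7115 - 7/122)) + 18527 = (14050 - 24403/(-868037/122)) + 18527 = (14050 - 24403*(-122/868037)) + 18527 = (14050 + 2977166/868037) + 18527 = 12198897016/868037 + 18527 = 28281018515/868037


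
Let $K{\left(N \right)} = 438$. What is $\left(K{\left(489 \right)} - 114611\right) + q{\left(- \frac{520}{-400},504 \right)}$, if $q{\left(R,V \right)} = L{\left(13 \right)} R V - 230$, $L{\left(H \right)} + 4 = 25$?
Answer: $- \frac{503219}{5} \approx -1.0064 \cdot 10^{5}$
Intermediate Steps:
$L{\left(H \right)} = 21$ ($L{\left(H \right)} = -4 + 25 = 21$)
$q{\left(R,V \right)} = -230 + 21 R V$ ($q{\left(R,V \right)} = 21 R V - 230 = -230 + 21 R V$)
$\left(K{\left(489 \right)} - 114611\right) + q{\left(- \frac{520}{-400},504 \right)} = \left(438 - 114611\right) - \left(230 - 21 \left(- \frac{520}{-400}\right) 504\right) = -114173 - \left(230 - 21 \left(\left(-520\right) \left(- \frac{1}{400}\right)\right) 504\right) = -114173 - \left(230 - \frac{68796}{5}\right) = -114173 + \left(-230 + \frac{68796}{5}\right) = -114173 + \frac{67646}{5} = - \frac{503219}{5}$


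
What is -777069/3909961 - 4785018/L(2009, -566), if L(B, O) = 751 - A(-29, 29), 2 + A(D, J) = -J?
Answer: -9354920716128/1528794751 ≈ -6119.1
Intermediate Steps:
A(D, J) = -2 - J
L(B, O) = 782 (L(B, O) = 751 - (-2 - 1*29) = 751 - (-2 - 29) = 751 - 1*(-31) = 751 + 31 = 782)
-777069/3909961 - 4785018/L(2009, -566) = -777069/3909961 - 4785018/782 = -777069*1/3909961 - 4785018*1/782 = -777069/3909961 - 2392509/391 = -9354920716128/1528794751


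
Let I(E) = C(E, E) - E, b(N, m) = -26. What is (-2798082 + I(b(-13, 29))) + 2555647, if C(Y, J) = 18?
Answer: -242391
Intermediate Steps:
I(E) = 18 - E
(-2798082 + I(b(-13, 29))) + 2555647 = (-2798082 + (18 - 1*(-26))) + 2555647 = (-2798082 + (18 + 26)) + 2555647 = (-2798082 + 44) + 2555647 = -2798038 + 2555647 = -242391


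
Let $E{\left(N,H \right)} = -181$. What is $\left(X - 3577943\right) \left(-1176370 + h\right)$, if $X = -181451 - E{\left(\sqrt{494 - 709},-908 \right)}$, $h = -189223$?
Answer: $5133554958309$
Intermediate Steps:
$X = -181270$ ($X = -181451 - -181 = -181451 + 181 = -181270$)
$\left(X - 3577943\right) \left(-1176370 + h\right) = \left(-181270 - 3577943\right) \left(-1176370 - 189223\right) = \left(-3759213\right) \left(-1365593\right) = 5133554958309$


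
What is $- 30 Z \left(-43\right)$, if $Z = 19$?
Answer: $24510$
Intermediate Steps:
$- 30 Z \left(-43\right) = \left(-30\right) 19 \left(-43\right) = \left(-570\right) \left(-43\right) = 24510$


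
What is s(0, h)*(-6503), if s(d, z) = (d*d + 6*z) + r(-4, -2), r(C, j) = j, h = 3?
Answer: -104048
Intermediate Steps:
s(d, z) = -2 + d² + 6*z (s(d, z) = (d*d + 6*z) - 2 = (d² + 6*z) - 2 = -2 + d² + 6*z)
s(0, h)*(-6503) = (-2 + 0² + 6*3)*(-6503) = (-2 + 0 + 18)*(-6503) = 16*(-6503) = -104048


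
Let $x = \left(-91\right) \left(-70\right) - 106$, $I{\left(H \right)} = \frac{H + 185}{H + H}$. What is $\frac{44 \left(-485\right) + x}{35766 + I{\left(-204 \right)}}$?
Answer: $- \frac{6151008}{14592547} \approx -0.42152$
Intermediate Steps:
$I{\left(H \right)} = \frac{185 + H}{2 H}$
$x = 6264$ ($x = 6370 - 106 = 6264$)
$\frac{44 \left(-485\right) + x}{35766 + I{\left(-204 \right)}} = \frac{44 \left(-485\right) + 6264}{35766 + \frac{185 - 204}{2 \left(-204\right)}} = \frac{-21340 + 6264}{35766 + \frac{1}{2} \left(- \frac{1}{204}\right) \left(-19\right)} = - \frac{15076}{35766 + \frac{19}{408}} = - \frac{15076}{\frac{14592547}{408}} = \left(-15076\right) \frac{408}{14592547} = - \frac{6151008}{14592547}$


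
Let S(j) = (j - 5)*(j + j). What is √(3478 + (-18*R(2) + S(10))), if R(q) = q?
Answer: √3542 ≈ 59.515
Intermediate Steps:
S(j) = 2*j*(-5 + j) (S(j) = (-5 + j)*(2*j) = 2*j*(-5 + j))
√(3478 + (-18*R(2) + S(10))) = √(3478 + (-18*2 + 2*10*(-5 + 10))) = √(3478 + (-36 + 2*10*5)) = √(3478 + (-36 + 100)) = √(3478 + 64) = √3542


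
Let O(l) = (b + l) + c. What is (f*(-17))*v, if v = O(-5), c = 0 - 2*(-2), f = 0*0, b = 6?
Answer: 0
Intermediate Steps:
f = 0
c = 4 (c = 0 + 4 = 4)
O(l) = 10 + l (O(l) = (6 + l) + 4 = 10 + l)
v = 5 (v = 10 - 5 = 5)
(f*(-17))*v = (0*(-17))*5 = 0*5 = 0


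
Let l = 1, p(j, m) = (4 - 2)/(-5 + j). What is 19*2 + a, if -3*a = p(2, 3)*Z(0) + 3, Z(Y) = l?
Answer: 335/9 ≈ 37.222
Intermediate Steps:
p(j, m) = 2/(-5 + j)
Z(Y) = 1
a = -7/9 (a = -((2/(-5 + 2))*1 + 3)/3 = -((2/(-3))*1 + 3)/3 = -((2*(-⅓))*1 + 3)/3 = -(-⅔*1 + 3)/3 = -(-⅔ + 3)/3 = -⅓*7/3 = -7/9 ≈ -0.77778)
19*2 + a = 19*2 - 7/9 = 38 - 7/9 = 335/9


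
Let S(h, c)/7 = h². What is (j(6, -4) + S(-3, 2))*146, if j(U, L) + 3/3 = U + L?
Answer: 9344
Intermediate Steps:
j(U, L) = -1 + L + U (j(U, L) = -1 + (U + L) = -1 + (L + U) = -1 + L + U)
S(h, c) = 7*h²
(j(6, -4) + S(-3, 2))*146 = ((-1 - 4 + 6) + 7*(-3)²)*146 = (1 + 7*9)*146 = (1 + 63)*146 = 64*146 = 9344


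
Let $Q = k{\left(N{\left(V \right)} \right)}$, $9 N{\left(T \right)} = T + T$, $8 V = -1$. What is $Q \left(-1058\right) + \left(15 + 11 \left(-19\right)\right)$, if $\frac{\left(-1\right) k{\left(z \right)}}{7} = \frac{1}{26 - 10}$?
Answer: $\frac{2151}{8} \approx 268.88$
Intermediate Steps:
$V = - \frac{1}{8}$ ($V = \frac{1}{8} \left(-1\right) = - \frac{1}{8} \approx -0.125$)
$N{\left(T \right)} = \frac{2 T}{9}$ ($N{\left(T \right)} = \frac{T + T}{9} = \frac{2 T}{9}$)
$k{\left(z \right)} = - \frac{7}{16}$ ($k{\left(z \right)} = - \frac{7}{26 - 10} = - \frac{7}{16}$)
$Q = - \frac{7}{16} \approx -0.4375$
$Q \left(-1058\right) + \left(15 + 11 \left(-19\right)\right) = \left(- \frac{7}{16}\right) \left(-1058\right) + \left(15 + 11 \left(-19\right)\right) = \frac{3703}{8} + \left(15 - 209\right) = \frac{3703}{8} - 194 = \frac{2151}{8}$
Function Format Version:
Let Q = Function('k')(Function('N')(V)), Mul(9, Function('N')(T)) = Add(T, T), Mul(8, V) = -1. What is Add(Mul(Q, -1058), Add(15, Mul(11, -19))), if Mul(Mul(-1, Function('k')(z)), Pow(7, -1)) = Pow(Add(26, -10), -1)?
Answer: Rational(2151, 8) ≈ 268.88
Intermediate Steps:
V = Rational(-1, 8) (V = Mul(Rational(1, 8), -1) = Rational(-1, 8) ≈ -0.12500)
Function('N')(T) = Mul(Rational(2, 9), T) (Function('N')(T) = Mul(Rational(1, 9), Add(T, T)) = Mul(Rational(1, 9), Mul(2, T)) = Mul(Rational(2, 9), T))
Function('k')(z) = Rational(-7, 16) (Function('k')(z) = Mul(-7, Pow(Add(26, -10), -1)) = Mul(-7, Pow(16, -1)) = Mul(-7, Rational(1, 16)) = Rational(-7, 16))
Q = Rational(-7, 16) ≈ -0.43750
Add(Mul(Q, -1058), Add(15, Mul(11, -19))) = Add(Mul(Rational(-7, 16), -1058), Add(15, Mul(11, -19))) = Add(Rational(3703, 8), Add(15, -209)) = Add(Rational(3703, 8), -194) = Rational(2151, 8)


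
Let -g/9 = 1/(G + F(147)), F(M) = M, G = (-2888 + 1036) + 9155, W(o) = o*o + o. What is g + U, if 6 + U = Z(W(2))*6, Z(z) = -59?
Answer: -2682009/7450 ≈ -360.00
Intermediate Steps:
W(o) = o + o² (W(o) = o² + o = o + o²)
G = 7303 (G = -1852 + 9155 = 7303)
U = -360 (U = -6 - 59*6 = -6 - 354 = -360)
g = -9/7450 (g = -9/(7303 + 147) = -9/7450 ≈ -0.0012081)
g + U = -9/7450 - 360 = -2682009/7450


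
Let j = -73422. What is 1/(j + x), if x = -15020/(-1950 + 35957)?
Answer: -34007/2496876974 ≈ -1.3620e-5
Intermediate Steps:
x = -15020/34007 ≈ -0.44167
1/(j + x) = 1/(-73422 - 15020/34007) = 1/(-2496876974/34007) = -34007/2496876974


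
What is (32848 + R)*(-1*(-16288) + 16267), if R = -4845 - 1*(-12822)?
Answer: 1329057875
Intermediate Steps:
R = 7977 (R = -4845 + 12822 = 7977)
(32848 + R)*(-1*(-16288) + 16267) = (32848 + 7977)*(-1*(-16288) + 16267) = 40825*(16288 + 16267) = 40825*32555 = 1329057875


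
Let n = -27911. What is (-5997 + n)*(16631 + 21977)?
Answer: -1309120064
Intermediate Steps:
(-5997 + n)*(16631 + 21977) = (-5997 - 27911)*(16631 + 21977) = -33908*38608 = -1309120064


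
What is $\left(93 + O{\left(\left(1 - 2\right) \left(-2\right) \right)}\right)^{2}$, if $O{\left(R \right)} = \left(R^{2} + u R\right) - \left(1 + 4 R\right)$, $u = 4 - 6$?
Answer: $7056$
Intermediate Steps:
$u = -2$
$O{\left(R \right)} = -1 + R^{2} - 6 R$ ($O{\left(R \right)} = \left(R^{2} - 2 R\right) - \left(1 + 4 R\right) = -1 + R^{2} - 6 R$)
$\left(93 + O{\left(\left(1 - 2\right) \left(-2\right) \right)}\right)^{2} = \left(93 - \left(1 - 4 \left(1 - 2\right)^{2} + 6 \left(1 - 2\right) \left(-2\right)\right)\right)^{2} = \left(93 - \left(1 - 4 + 6 \left(-1\right) \left(-2\right)\right)\right)^{2} = \left(93 - \left(13 - 4\right)\right)^{2} = \left(93 - 9\right)^{2} = 84^{2} = 7056$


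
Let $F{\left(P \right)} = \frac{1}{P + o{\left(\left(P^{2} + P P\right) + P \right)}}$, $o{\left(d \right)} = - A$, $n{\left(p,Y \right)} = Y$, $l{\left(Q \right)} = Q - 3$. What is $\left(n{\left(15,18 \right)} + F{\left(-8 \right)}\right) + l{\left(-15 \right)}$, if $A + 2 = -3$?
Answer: $- \frac{1}{3} \approx -0.33333$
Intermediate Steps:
$A = -5$ ($A = -2 - 3 = -5$)
$l{\left(Q \right)} = -3 + Q$ ($l{\left(Q \right)} = Q - 3 = -3 + Q$)
$o{\left(d \right)} = 5$ ($o{\left(d \right)} = \left(-1\right) \left(-5\right) = 5$)
$F{\left(P \right)} = \frac{1}{5 + P}$ ($F{\left(P \right)} = \frac{1}{P + 5} = \frac{1}{5 + P}$)
$\left(n{\left(15,18 \right)} + F{\left(-8 \right)}\right) + l{\left(-15 \right)} = \left(18 + \frac{1}{5 - 8}\right) - 18 = \left(18 + \frac{1}{-3}\right) - 18 = \left(18 - \frac{1}{3}\right) - 18 = \frac{53}{3} - 18 = - \frac{1}{3}$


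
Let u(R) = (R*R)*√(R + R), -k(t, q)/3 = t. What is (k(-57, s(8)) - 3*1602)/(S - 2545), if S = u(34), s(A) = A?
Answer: -11796075/84393823 - 10716120*√17/84393823 ≈ -0.66332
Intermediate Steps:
k(t, q) = -3*t
u(R) = √2*R^(5/2) (u(R) = R²*√(2*R) = R²*(√2*√R) = √2*R^(5/2))
S = 2312*√17 (S = √2*34^(5/2) = √2*(1156*√34) = 2312*√17 ≈ 9532.6)
(k(-57, s(8)) - 3*1602)/(S - 2545) = (-3*(-57) - 3*1602)/(2312*√17 - 2545) = (171 - 4806)/(-2545 + 2312*√17) = -4635/(-2545 + 2312*√17)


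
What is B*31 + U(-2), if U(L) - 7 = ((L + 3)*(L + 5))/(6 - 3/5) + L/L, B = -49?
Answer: -13594/9 ≈ -1510.4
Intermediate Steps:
U(L) = 8 + 5*(3 + L)*(5 + L)/27 (U(L) = 7 + (((L + 3)*(L + 5))/(6 - 3/5) + L/L) = 7 + (((3 + L)*(5 + L))/(6 - 3*⅕) + 1) = 7 + (((3 + L)*(5 + L))/(6 - ⅗) + 1) = 7 + (((3 + L)*(5 + L))/(27/5) + 1) = 7 + (((3 + L)*(5 + L))*(5/27) + 1) = 7 + (5*(3 + L)*(5 + L)/27 + 1) = 7 + (1 + 5*(3 + L)*(5 + L)/27) = 8 + 5*(3 + L)*(5 + L)/27)
B*31 + U(-2) = -49*31 + (97/9 + (5/27)*(-2)² + (40/27)*(-2)) = -1519 + (97/9 + (5/27)*4 - 80/27) = -1519 + (97/9 + 20/27 - 80/27) = -1519 + 77/9 = -13594/9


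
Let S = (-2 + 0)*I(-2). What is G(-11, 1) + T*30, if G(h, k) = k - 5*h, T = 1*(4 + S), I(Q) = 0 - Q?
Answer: 56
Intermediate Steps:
I(Q) = -Q
S = -4 (S = (-2 + 0)*(-1*(-2)) = -2*2 = -4)
T = 0 (T = 1*(4 - 4) = 1*0 = 0)
G(-11, 1) + T*30 = (1 - 5*(-11)) + 0*30 = (1 + 55) + 0 = 56 + 0 = 56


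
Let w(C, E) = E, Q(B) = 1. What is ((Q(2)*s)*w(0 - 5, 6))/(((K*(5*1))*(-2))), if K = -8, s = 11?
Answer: 33/40 ≈ 0.82500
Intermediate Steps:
((Q(2)*s)*w(0 - 5, 6))/(((K*(5*1))*(-2))) = ((1*11)*6)/((-40*(-2))) = (11*6)/((-8*5*(-2))) = 66/((-40*(-2))) = 66/80 = 66*(1/80) = 33/40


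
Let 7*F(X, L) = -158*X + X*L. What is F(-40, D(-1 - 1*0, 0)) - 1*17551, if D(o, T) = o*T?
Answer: -116537/7 ≈ -16648.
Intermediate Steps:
D(o, T) = T*o
F(X, L) = -158*X/7 + L*X/7 (F(X, L) = (-158*X + X*L)/7 = (-158*X + L*X)/7 = -158*X/7 + L*X/7)
F(-40, D(-1 - 1*0, 0)) - 1*17551 = (⅐)*(-40)*(-158 + 0*(-1 - 1*0)) - 1*17551 = (⅐)*(-40)*(-158 + 0*(-1 + 0)) - 17551 = (⅐)*(-40)*(-158 + 0*(-1)) - 17551 = (⅐)*(-40)*(-158 + 0) - 17551 = (⅐)*(-40)*(-158) - 17551 = 6320/7 - 17551 = -116537/7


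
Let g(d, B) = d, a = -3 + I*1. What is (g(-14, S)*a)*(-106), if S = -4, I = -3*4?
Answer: -22260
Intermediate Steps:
I = -12
a = -15 (a = -3 - 12*1 = -3 - 12 = -15)
(g(-14, S)*a)*(-106) = -14*(-15)*(-106) = 210*(-106) = -22260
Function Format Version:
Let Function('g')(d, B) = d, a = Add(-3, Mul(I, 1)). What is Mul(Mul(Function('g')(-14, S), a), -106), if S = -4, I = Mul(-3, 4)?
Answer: -22260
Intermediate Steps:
I = -12
a = -15 (a = Add(-3, Mul(-12, 1)) = Add(-3, -12) = -15)
Mul(Mul(Function('g')(-14, S), a), -106) = Mul(Mul(-14, -15), -106) = Mul(210, -106) = -22260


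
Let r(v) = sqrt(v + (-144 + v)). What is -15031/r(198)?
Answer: -15031*sqrt(7)/42 ≈ -946.86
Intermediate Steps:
r(v) = sqrt(-144 + 2*v)
-15031/r(198) = -15031/sqrt(-144 + 2*198) = -15031/sqrt(-144 + 396) = -15031*sqrt(7)/42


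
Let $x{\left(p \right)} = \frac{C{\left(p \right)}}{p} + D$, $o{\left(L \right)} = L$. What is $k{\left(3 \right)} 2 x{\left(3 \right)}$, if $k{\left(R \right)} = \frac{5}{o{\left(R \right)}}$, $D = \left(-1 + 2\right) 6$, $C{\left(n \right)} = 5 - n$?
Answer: $\frac{200}{9} \approx 22.222$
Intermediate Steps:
$D = 6$ ($D = 1 \cdot 6 = 6$)
$k{\left(R \right)} = \frac{5}{R}$
$x{\left(p \right)} = 6 + \frac{5 - p}{p}$ ($x{\left(p \right)} = \frac{5 - p}{p} + 6 = 6 + \frac{5 - p}{p}$)
$k{\left(3 \right)} 2 x{\left(3 \right)} = \frac{5}{3} \cdot 2 \left(5 + \frac{5}{3}\right) = \frac{10}{3} \cdot \frac{20}{3} = \frac{200}{9}$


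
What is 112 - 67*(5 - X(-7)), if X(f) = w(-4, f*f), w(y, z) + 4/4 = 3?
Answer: -89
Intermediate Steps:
w(y, z) = 2 (w(y, z) = -1 + 3 = 2)
X(f) = 2
112 - 67*(5 - X(-7)) = 112 - 67*(5 - 1*2) = 112 - 67*(5 - 2) = 112 - 67*3 = 112 - 201 = -89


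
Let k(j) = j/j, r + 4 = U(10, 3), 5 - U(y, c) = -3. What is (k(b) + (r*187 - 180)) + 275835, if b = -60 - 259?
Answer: 276404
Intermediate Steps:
U(y, c) = 8 (U(y, c) = 5 - 1*(-3) = 5 + 3 = 8)
r = 4 (r = -4 + 8 = 4)
b = -319
k(j) = 1
(k(b) + (r*187 - 180)) + 275835 = (1 + (4*187 - 180)) + 275835 = (1 + (748 - 180)) + 275835 = (1 + 568) + 275835 = 569 + 275835 = 276404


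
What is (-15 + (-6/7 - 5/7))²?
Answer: 13456/49 ≈ 274.61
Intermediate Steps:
(-15 + (-6/7 - 5/7))² = (-15 - 11/7)² = (-116/7)² = 13456/49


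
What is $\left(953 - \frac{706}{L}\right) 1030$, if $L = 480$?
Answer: $\frac{23521801}{24} \approx 9.8008 \cdot 10^{5}$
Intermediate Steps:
$\left(953 - \frac{706}{L}\right) 1030 = \left(953 - \frac{706}{480}\right) 1030 = \left(953 - \frac{353}{240}\right) 1030 = \frac{228367}{240} \cdot 1030 = \frac{23521801}{24}$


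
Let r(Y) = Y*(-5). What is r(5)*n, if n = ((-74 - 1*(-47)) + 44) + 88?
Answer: -2625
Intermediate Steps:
r(Y) = -5*Y
n = 105 (n = ((-74 + 47) + 44) + 88 = (-27 + 44) + 88 = 17 + 88 = 105)
r(5)*n = -5*5*105 = -25*105 = -2625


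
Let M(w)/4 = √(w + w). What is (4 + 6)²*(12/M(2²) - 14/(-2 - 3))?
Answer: 280 + 75*√2 ≈ 386.07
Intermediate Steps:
M(w) = 4*√2*√w (M(w) = 4*√(w + w) = 4*√(2*w) = 4*(√2*√w) = 4*√2*√w)
(4 + 6)²*(12/M(2²) - 14/(-2 - 3)) = (4 + 6)²*(12/((4*√2*√(2²))) - 14/(-2 - 3)) = 10²*(12/((4*√2*√4)) - 14/(-5)) = 100*(12/((4*√2*2)) - 14*(-⅕)) = 100*(12/((8*√2)) + 14/5) = 100*(12*(√2/16) + 14/5) = 100*(3*√2/4 + 14/5) = 100*(14/5 + 3*√2/4) = 280 + 75*√2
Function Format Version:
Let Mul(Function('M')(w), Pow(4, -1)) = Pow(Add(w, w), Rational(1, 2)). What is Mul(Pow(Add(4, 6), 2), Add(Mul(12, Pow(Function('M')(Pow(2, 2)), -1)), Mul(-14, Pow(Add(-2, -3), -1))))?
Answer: Add(280, Mul(75, Pow(2, Rational(1, 2)))) ≈ 386.07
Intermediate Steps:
Function('M')(w) = Mul(4, Pow(2, Rational(1, 2)), Pow(w, Rational(1, 2))) (Function('M')(w) = Mul(4, Pow(Add(w, w), Rational(1, 2))) = Mul(4, Pow(Mul(2, w), Rational(1, 2))) = Mul(4, Mul(Pow(2, Rational(1, 2)), Pow(w, Rational(1, 2)))) = Mul(4, Pow(2, Rational(1, 2)), Pow(w, Rational(1, 2))))
Mul(Pow(Add(4, 6), 2), Add(Mul(12, Pow(Function('M')(Pow(2, 2)), -1)), Mul(-14, Pow(Add(-2, -3), -1)))) = Mul(Pow(Add(4, 6), 2), Add(Mul(12, Pow(Mul(4, Pow(2, Rational(1, 2)), Pow(Pow(2, 2), Rational(1, 2))), -1)), Mul(-14, Pow(Add(-2, -3), -1)))) = Mul(Pow(10, 2), Add(Mul(12, Pow(Mul(4, Pow(2, Rational(1, 2)), Pow(4, Rational(1, 2))), -1)), Mul(-14, Pow(-5, -1)))) = Mul(100, Add(Mul(12, Pow(Mul(4, Pow(2, Rational(1, 2)), 2), -1)), Mul(-14, Rational(-1, 5)))) = Mul(100, Add(Mul(12, Pow(Mul(8, Pow(2, Rational(1, 2))), -1)), Rational(14, 5))) = Mul(100, Add(Mul(12, Mul(Rational(1, 16), Pow(2, Rational(1, 2)))), Rational(14, 5))) = Mul(100, Add(Mul(Rational(3, 4), Pow(2, Rational(1, 2))), Rational(14, 5))) = Mul(100, Add(Rational(14, 5), Mul(Rational(3, 4), Pow(2, Rational(1, 2))))) = Add(280, Mul(75, Pow(2, Rational(1, 2))))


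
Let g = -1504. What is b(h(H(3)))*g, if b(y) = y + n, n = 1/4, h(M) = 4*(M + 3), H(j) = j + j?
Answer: -54520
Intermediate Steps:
H(j) = 2*j
h(M) = 12 + 4*M (h(M) = 4*(3 + M) = 12 + 4*M)
n = ¼ ≈ 0.25000
b(y) = ¼ + y (b(y) = y + ¼ = ¼ + y)
b(h(H(3)))*g = (¼ + (12 + 4*(2*3)))*(-1504) = (¼ + (12 + 4*6))*(-1504) = (¼ + (12 + 24))*(-1504) = (¼ + 36)*(-1504) = (145/4)*(-1504) = -54520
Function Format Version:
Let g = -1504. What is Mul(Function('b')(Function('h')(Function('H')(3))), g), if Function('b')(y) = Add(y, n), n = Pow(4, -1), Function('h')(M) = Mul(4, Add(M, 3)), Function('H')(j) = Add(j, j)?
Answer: -54520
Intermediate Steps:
Function('H')(j) = Mul(2, j)
Function('h')(M) = Add(12, Mul(4, M)) (Function('h')(M) = Mul(4, Add(3, M)) = Add(12, Mul(4, M)))
n = Rational(1, 4) ≈ 0.25000
Function('b')(y) = Add(Rational(1, 4), y) (Function('b')(y) = Add(y, Rational(1, 4)) = Add(Rational(1, 4), y))
Mul(Function('b')(Function('h')(Function('H')(3))), g) = Mul(Add(Rational(1, 4), Add(12, Mul(4, Mul(2, 3)))), -1504) = Mul(Add(Rational(1, 4), Add(12, Mul(4, 6))), -1504) = Mul(Add(Rational(1, 4), Add(12, 24)), -1504) = Mul(Add(Rational(1, 4), 36), -1504) = Mul(Rational(145, 4), -1504) = -54520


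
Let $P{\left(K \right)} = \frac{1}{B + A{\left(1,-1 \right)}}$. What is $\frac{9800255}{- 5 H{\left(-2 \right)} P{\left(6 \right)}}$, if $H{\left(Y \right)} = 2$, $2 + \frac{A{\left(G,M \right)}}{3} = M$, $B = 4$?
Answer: $\frac{9800255}{2} \approx 4.9001 \cdot 10^{6}$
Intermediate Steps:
$A{\left(G,M \right)} = -6 + 3 M$
$P{\left(K \right)} = - \frac{1}{5}$ ($P{\left(K \right)} = \frac{1}{4 + \left(-6 + 3 \left(-1\right)\right)} = \frac{1}{4 - 9} = \frac{1}{-5} = - \frac{1}{5}$)
$\frac{9800255}{- 5 H{\left(-2 \right)} P{\left(6 \right)}} = \frac{9800255}{\left(-5\right) 2 \left(- \frac{1}{5}\right)} = \frac{9800255}{\left(-10\right) \left(- \frac{1}{5}\right)} = \frac{9800255}{2}$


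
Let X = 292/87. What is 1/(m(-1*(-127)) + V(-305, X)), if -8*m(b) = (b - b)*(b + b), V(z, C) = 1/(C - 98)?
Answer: -8234/87 ≈ -94.644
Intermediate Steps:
X = 292/87 (X = 292*(1/87) = 292/87 ≈ 3.3563)
V(z, C) = 1/(-98 + C)
m(b) = 0 (m(b) = -(b - b)*(b + b)/8 = -0*2*b = -1/8*0 = 0)
1/(m(-1*(-127)) + V(-305, X)) = 1/(0 + 1/(-98 + 292/87)) = 1/(0 + 1/(-8234/87)) = 1/(0 - 87/8234) = 1/(-87/8234) = -8234/87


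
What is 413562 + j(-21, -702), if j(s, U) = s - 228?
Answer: 413313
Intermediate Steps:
j(s, U) = -228 + s
413562 + j(-21, -702) = 413562 + (-228 - 21) = 413562 - 249 = 413313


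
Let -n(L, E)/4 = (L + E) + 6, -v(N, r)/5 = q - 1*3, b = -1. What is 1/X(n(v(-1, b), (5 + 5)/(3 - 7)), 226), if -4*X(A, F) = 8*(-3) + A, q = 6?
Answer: -2/11 ≈ -0.18182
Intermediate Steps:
v(N, r) = -15 (v(N, r) = -5*(6 - 1*3) = -5*(6 - 3) = -5*3 = -15)
n(L, E) = -24 - 4*E - 4*L (n(L, E) = -4*((L + E) + 6) = -4*((E + L) + 6) = -4*(6 + E + L) = -24 - 4*E - 4*L)
X(A, F) = 6 - A/4 (X(A, F) = -(8*(-3) + A)/4 = -(-24 + A)/4 = 6 - A/4)
1/X(n(v(-1, b), (5 + 5)/(3 - 7)), 226) = 1/(6 - (-24 - 4*(5 + 5)/(3 - 7) - 4*(-15))/4) = 1/(6 - (-24 - 40/(-4) + 60)/4) = 1/(6 - (-24 - 40*(-1)/4 + 60)/4) = 1/(6 - (-24 - 4*(-5/2) + 60)/4) = 1/(6 - (-24 + 10 + 60)/4) = 1/(6 - 1/4*46) = 1/(6 - 23/2) = 1/(-11/2) = -2/11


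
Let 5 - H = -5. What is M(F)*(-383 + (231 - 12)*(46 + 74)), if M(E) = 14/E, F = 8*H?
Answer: 181279/40 ≈ 4532.0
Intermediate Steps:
H = 10 (H = 5 - 1*(-5) = 5 + 5 = 10)
F = 80 (F = 8*10 = 80)
M(F)*(-383 + (231 - 12)*(46 + 74)) = (14/80)*(-383 + (231 - 12)*(46 + 74)) = (14*(1/80))*(-383 + 219*120) = 7*(-383 + 26280)/40 = (7/40)*25897 = 181279/40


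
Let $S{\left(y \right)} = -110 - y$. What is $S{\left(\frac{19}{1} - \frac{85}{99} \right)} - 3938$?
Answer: $- \frac{402548}{99} \approx -4066.1$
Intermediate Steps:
$S{\left(\frac{19}{1} - \frac{85}{99} \right)} - 3938 = \left(-110 - \left(\frac{19}{1} - \frac{85}{99}\right)\right) - 3938 = \left(-110 - \left(19 \cdot 1 - \frac{85}{99}\right)\right) - 3938 = \left(-110 - \left(19 - \frac{85}{99}\right)\right) - 3938 = \left(-110 - \frac{1796}{99}\right) - 3938 = - \frac{12686}{99} - 3938 = - \frac{402548}{99}$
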